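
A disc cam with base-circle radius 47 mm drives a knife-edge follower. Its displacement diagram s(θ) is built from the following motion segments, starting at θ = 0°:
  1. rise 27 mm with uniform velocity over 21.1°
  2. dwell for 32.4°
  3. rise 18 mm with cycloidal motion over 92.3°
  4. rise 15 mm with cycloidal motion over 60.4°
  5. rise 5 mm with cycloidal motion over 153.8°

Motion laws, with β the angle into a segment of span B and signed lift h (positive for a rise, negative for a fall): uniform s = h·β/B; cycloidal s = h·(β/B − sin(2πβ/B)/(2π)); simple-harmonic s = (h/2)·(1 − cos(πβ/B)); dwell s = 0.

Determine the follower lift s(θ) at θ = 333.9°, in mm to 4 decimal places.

seg 1 [0°–21.1°] uniform, h=27: full span → s += 27 → s = 27.0000
seg 2 [21.1°–53.5°] dwell: s stays 27.0000
seg 3 [53.5°–145.8°] cycloidal, h=18: full span → s += 18 → s = 45.0000
seg 4 [145.8°–206.2°] cycloidal, h=15: full span → s += 15 → s = 60.0000
seg 5 [206.2°–360°] cycloidal, h=5: θ=333.9° here. β=127.7, B=153.8. 5·(0.8303 − sin(2π·0.8303)/(2π)) = 4.8481 → s = 64.8481

64.8481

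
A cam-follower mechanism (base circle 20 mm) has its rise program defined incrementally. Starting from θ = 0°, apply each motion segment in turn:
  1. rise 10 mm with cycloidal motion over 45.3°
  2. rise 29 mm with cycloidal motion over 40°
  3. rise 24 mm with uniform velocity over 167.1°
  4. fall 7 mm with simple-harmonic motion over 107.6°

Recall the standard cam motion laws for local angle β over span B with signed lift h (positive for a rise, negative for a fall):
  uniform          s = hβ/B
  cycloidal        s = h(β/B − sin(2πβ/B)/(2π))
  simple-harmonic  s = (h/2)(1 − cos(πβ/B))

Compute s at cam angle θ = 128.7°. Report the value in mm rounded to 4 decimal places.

seg 1 [0°–45.3°] cycloidal, h=10: full span → s += 10 → s = 10.0000
seg 2 [45.3°–85.3°] cycloidal, h=29: full span → s += 29 → s = 39.0000
seg 3 [85.3°–252.4°] uniform, h=24: θ=128.7° here. β=43.4, B=167.1. 24·43.4/167.1 = 6.2334 → s = 45.2334

45.2334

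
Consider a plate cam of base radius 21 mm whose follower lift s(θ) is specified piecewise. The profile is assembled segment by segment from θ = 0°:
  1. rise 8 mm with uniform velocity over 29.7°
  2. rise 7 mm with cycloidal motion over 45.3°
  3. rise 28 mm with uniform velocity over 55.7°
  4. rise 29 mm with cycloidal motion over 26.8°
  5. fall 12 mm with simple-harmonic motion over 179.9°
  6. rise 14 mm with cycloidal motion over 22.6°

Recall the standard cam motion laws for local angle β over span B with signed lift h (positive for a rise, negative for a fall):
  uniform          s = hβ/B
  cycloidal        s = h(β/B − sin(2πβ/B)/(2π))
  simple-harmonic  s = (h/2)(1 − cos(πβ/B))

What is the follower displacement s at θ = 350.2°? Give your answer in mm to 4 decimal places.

seg 1 [0°–29.7°] uniform, h=8: full span → s += 8 → s = 8.0000
seg 2 [29.7°–75°] cycloidal, h=7: full span → s += 7 → s = 15.0000
seg 3 [75°–130.7°] uniform, h=28: full span → s += 28 → s = 43.0000
seg 4 [130.7°–157.5°] cycloidal, h=29: full span → s += 29 → s = 72.0000
seg 5 [157.5°–337.4°] simple-harmonic, h=-12: full span → s += -12 → s = 60.0000
seg 6 [337.4°–360°] cycloidal, h=14: θ=350.2° here. β=12.8, B=22.6. 14·(0.5664 − sin(2π·0.5664)/(2π)) = 8.8317 → s = 68.8317

68.8317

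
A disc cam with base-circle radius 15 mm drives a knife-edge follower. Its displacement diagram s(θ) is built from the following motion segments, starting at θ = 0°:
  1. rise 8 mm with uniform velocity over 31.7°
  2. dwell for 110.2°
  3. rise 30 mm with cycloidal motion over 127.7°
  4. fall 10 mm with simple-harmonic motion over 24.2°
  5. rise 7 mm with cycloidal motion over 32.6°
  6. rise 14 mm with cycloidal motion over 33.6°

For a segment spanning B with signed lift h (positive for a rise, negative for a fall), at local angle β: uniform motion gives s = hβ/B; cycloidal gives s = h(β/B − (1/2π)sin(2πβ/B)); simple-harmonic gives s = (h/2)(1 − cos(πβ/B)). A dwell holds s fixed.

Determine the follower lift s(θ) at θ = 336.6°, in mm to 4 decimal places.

seg 1 [0°–31.7°] uniform, h=8: full span → s += 8 → s = 8.0000
seg 2 [31.7°–141.9°] dwell: s stays 8.0000
seg 3 [141.9°–269.6°] cycloidal, h=30: full span → s += 30 → s = 38.0000
seg 4 [269.6°–293.8°] simple-harmonic, h=-10: full span → s += -10 → s = 28.0000
seg 5 [293.8°–326.4°] cycloidal, h=7: full span → s += 7 → s = 35.0000
seg 6 [326.4°–360°] cycloidal, h=14: θ=336.6° here. β=10.2, B=33.6. 14·(0.3036 − sin(2π·0.3036)/(2π)) = 2.1469 → s = 37.1469

37.1469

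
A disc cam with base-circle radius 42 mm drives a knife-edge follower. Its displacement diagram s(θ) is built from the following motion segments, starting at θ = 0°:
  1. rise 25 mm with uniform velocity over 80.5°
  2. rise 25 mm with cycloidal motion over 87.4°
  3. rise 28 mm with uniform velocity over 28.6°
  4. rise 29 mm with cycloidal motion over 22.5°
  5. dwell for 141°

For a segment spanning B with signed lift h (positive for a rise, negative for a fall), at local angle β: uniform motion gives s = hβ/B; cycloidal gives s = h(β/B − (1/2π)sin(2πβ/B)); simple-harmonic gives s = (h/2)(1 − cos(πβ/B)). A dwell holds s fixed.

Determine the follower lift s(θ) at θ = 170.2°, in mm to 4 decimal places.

seg 1 [0°–80.5°] uniform, h=25: full span → s += 25 → s = 25.0000
seg 2 [80.5°–167.9°] cycloidal, h=25: full span → s += 25 → s = 50.0000
seg 3 [167.9°–196.5°] uniform, h=28: θ=170.2° here. β=2.3, B=28.6. 28·2.3/28.6 = 2.2517 → s = 52.2517

52.2517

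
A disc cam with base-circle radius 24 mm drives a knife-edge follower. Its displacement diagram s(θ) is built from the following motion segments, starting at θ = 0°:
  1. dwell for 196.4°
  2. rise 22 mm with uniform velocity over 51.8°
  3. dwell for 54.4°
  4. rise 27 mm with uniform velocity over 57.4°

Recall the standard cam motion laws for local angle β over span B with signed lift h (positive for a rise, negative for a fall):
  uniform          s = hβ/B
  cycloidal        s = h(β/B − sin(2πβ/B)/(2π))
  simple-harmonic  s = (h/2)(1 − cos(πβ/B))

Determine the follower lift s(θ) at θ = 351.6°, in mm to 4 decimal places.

seg 1 [0°–196.4°] dwell: s stays 0.0000
seg 2 [196.4°–248.2°] uniform, h=22: full span → s += 22 → s = 22.0000
seg 3 [248.2°–302.6°] dwell: s stays 22.0000
seg 4 [302.6°–360°] uniform, h=27: θ=351.6° here. β=49, B=57.4. 27·49/57.4 = 23.0488 → s = 45.0488

45.0488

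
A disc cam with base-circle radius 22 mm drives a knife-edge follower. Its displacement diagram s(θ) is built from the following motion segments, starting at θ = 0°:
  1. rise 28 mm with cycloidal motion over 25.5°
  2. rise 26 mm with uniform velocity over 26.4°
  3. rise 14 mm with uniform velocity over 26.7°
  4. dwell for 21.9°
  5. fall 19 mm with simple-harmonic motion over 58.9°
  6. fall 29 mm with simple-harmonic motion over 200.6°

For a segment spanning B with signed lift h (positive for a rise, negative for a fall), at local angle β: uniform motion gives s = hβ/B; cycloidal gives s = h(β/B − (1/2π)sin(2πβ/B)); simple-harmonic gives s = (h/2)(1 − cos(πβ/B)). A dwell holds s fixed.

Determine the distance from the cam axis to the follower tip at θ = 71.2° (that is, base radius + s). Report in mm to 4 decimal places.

seg 1 [0°–25.5°] cycloidal, h=28: full span → s += 28 → s = 28.0000
seg 2 [25.5°–51.9°] uniform, h=26: full span → s += 26 → s = 54.0000
seg 3 [51.9°–78.6°] uniform, h=14: θ=71.2° here. β=19.3, B=26.7. 14·19.3/26.7 = 10.1199 → s = 64.1199
radial distance = base radius + s = 22 + 64.1199 = 86.1199

86.1199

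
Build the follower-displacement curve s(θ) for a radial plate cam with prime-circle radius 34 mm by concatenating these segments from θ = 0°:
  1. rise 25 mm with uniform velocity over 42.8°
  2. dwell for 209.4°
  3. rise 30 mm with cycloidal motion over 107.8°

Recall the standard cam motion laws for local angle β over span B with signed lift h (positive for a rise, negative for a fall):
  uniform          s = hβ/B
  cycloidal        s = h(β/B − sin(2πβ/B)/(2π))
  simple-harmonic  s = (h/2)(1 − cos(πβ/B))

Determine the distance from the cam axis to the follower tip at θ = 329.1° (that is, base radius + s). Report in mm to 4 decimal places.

seg 1 [0°–42.8°] uniform, h=25: full span → s += 25 → s = 25.0000
seg 2 [42.8°–252.2°] dwell: s stays 25.0000
seg 3 [252.2°–360°] cycloidal, h=30: θ=329.1° here. β=76.9, B=107.8. 30·(0.7134 − sin(2π·0.7134)/(2π)) = 26.0494 → s = 51.0494
radial distance = base radius + s = 34 + 51.0494 = 85.0494

85.0494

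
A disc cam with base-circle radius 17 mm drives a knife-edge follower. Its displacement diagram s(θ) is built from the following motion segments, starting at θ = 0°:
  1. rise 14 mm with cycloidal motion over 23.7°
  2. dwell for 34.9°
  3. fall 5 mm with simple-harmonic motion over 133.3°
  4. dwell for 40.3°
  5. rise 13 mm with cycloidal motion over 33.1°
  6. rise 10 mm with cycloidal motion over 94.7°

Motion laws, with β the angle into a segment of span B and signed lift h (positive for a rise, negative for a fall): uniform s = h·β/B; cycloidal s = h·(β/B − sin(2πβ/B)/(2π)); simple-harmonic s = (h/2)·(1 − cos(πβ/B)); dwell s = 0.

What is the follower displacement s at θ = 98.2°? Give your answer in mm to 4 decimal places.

seg 1 [0°–23.7°] cycloidal, h=14: full span → s += 14 → s = 14.0000
seg 2 [23.7°–58.6°] dwell: s stays 14.0000
seg 3 [58.6°–191.9°] simple-harmonic, h=-5: θ=98.2° here. β=39.6, B=133.3. -5/2·(1 − cos(π·0.2971)) = -1.0120 → s = 12.9880

12.9880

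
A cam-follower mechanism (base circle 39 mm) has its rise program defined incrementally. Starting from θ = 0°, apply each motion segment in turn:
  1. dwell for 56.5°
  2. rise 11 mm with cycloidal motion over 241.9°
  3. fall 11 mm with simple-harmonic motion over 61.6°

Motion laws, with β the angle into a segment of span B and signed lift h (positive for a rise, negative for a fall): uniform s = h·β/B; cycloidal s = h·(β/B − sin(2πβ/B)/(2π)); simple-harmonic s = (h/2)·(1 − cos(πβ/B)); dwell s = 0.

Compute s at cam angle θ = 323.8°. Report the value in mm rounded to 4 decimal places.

seg 1 [0°–56.5°] dwell: s stays 0.0000
seg 2 [56.5°–298.4°] cycloidal, h=11: full span → s += 11 → s = 11.0000
seg 3 [298.4°–360°] simple-harmonic, h=-11: θ=323.8° here. β=25.4, B=61.6. -11/2·(1 − cos(π·0.4123)) = -4.0044 → s = 6.9956

6.9956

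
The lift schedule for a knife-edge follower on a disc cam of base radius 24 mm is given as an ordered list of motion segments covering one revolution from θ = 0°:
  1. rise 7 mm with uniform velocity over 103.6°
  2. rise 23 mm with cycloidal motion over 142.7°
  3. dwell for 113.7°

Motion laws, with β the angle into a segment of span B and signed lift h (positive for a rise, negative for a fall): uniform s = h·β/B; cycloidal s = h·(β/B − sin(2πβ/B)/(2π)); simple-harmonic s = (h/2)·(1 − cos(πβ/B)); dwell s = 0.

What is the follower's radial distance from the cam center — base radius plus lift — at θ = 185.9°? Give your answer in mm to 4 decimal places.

seg 1 [0°–103.6°] uniform, h=7: full span → s += 7 → s = 7.0000
seg 2 [103.6°–246.3°] cycloidal, h=23: θ=185.9° here. β=82.3, B=142.7. 23·(0.5767 − sin(2π·0.5767)/(2π)) = 14.9622 → s = 21.9622
radial distance = base radius + s = 24 + 21.9622 = 45.9622

45.9622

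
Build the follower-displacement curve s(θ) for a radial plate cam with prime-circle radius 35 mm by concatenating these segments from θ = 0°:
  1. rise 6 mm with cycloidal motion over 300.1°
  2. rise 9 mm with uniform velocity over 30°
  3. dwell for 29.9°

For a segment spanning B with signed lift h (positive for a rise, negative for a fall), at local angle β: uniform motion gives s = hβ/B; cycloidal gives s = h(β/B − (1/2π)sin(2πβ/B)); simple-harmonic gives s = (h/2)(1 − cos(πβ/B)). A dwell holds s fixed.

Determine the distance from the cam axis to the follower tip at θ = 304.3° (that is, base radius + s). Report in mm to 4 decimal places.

seg 1 [0°–300.1°] cycloidal, h=6: full span → s += 6 → s = 6.0000
seg 2 [300.1°–330.1°] uniform, h=9: θ=304.3° here. β=4.2, B=30. 9·4.2/30 = 1.2600 → s = 7.2600
radial distance = base radius + s = 35 + 7.2600 = 42.2600

42.2600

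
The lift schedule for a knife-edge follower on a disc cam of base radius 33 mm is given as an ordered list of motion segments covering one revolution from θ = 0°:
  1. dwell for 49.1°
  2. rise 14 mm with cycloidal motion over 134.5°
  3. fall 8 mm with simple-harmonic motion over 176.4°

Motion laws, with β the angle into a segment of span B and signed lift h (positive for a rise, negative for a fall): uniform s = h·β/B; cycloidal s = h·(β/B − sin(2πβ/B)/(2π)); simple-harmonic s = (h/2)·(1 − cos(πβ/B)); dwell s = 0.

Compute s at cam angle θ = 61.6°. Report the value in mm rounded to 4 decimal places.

seg 1 [0°–49.1°] dwell: s stays 0.0000
seg 2 [49.1°–183.6°] cycloidal, h=14: θ=61.6° here. β=12.5, B=134.5. 14·(0.0929 − sin(2π·0.0929)/(2π)) = 0.0727 → s = 0.0727

0.0727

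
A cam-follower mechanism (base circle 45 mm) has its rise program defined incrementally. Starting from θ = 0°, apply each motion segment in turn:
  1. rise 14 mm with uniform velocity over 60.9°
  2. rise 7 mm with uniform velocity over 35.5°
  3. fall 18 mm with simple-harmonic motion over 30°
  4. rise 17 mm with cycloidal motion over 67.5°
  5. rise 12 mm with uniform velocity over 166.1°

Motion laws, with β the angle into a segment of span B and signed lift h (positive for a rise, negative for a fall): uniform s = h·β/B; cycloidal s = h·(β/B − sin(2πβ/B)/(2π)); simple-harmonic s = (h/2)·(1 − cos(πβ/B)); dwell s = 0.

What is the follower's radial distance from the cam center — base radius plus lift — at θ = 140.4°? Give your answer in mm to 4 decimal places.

seg 1 [0°–60.9°] uniform, h=14: full span → s += 14 → s = 14.0000
seg 2 [60.9°–96.4°] uniform, h=7: full span → s += 7 → s = 21.0000
seg 3 [96.4°–126.4°] simple-harmonic, h=-18: full span → s += -18 → s = 3.0000
seg 4 [126.4°–193.9°] cycloidal, h=17: θ=140.4° here. β=14, B=67.5. 17·(0.2074 − sin(2π·0.2074)/(2π)) = 0.9166 → s = 3.9166
radial distance = base radius + s = 45 + 3.9166 = 48.9166

48.9166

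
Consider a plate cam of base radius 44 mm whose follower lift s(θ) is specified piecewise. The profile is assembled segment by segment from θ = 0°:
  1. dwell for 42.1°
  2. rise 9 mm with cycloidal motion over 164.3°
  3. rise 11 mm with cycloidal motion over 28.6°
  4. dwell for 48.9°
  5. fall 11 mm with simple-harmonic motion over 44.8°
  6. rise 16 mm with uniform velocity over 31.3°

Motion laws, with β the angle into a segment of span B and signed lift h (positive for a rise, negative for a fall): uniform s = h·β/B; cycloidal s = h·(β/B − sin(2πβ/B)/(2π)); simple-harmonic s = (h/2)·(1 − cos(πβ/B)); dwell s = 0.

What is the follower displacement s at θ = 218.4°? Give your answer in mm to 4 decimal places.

seg 1 [0°–42.1°] dwell: s stays 0.0000
seg 2 [42.1°–206.4°] cycloidal, h=9: full span → s += 9 → s = 9.0000
seg 3 [206.4°–235°] cycloidal, h=11: θ=218.4° here. β=12, B=28.6. 11·(0.4196 − sin(2π·0.4196)/(2π)) = 3.7679 → s = 12.7679

12.7679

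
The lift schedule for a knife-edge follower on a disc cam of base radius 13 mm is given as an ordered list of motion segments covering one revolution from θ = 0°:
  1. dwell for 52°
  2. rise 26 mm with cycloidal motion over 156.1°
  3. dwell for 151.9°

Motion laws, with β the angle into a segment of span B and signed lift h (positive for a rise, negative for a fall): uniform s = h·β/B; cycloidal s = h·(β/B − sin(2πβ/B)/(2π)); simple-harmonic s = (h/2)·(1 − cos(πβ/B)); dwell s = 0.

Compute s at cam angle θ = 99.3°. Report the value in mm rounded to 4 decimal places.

seg 1 [0°–52°] dwell: s stays 0.0000
seg 2 [52°–208.1°] cycloidal, h=26: θ=99.3° here. β=47.3, B=156.1. 26·(0.3030 − sin(2π·0.3030)/(2π)) = 3.9677 → s = 3.9677

3.9677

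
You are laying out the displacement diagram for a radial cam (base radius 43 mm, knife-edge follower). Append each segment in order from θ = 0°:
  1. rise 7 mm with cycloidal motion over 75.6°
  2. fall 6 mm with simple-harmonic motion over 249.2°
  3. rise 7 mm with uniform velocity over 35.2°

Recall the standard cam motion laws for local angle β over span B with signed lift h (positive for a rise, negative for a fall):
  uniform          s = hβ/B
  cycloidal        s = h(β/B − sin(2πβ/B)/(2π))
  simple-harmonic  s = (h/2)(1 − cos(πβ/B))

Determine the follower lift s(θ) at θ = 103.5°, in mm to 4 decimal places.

seg 1 [0°–75.6°] cycloidal, h=7: full span → s += 7 → s = 7.0000
seg 2 [75.6°–324.8°] simple-harmonic, h=-6: θ=103.5° here. β=27.9, B=249.2. -6/2·(1 − cos(π·0.1120)) = -0.1837 → s = 6.8163

6.8163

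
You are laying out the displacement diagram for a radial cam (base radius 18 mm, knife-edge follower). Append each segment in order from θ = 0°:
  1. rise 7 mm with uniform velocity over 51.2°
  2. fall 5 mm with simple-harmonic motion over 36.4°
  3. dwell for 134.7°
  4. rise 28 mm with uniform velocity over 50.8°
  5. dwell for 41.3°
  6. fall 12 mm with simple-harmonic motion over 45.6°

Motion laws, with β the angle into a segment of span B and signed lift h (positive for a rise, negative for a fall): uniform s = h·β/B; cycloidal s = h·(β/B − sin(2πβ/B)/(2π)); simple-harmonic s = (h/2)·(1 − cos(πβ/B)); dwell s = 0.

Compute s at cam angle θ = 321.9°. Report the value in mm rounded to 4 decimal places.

seg 1 [0°–51.2°] uniform, h=7: full span → s += 7 → s = 7.0000
seg 2 [51.2°–87.6°] simple-harmonic, h=-5: full span → s += -5 → s = 2.0000
seg 3 [87.6°–222.3°] dwell: s stays 2.0000
seg 4 [222.3°–273.1°] uniform, h=28: full span → s += 28 → s = 30.0000
seg 5 [273.1°–314.4°] dwell: s stays 30.0000
seg 6 [314.4°–360°] simple-harmonic, h=-12: θ=321.9° here. β=7.5, B=45.6. -12/2·(1 − cos(π·0.1645)) = -0.7833 → s = 29.2167

29.2167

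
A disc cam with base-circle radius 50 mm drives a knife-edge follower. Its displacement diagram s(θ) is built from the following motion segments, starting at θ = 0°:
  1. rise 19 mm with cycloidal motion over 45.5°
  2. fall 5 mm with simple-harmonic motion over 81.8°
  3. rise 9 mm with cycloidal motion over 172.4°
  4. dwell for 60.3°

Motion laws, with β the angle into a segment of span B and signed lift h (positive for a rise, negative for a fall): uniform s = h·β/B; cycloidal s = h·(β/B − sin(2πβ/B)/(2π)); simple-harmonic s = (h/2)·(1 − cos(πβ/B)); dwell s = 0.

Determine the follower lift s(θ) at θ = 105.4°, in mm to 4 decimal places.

seg 1 [0°–45.5°] cycloidal, h=19: full span → s += 19 → s = 19.0000
seg 2 [45.5°–127.3°] simple-harmonic, h=-5: θ=105.4° here. β=59.9, B=81.8. -5/2·(1 − cos(π·0.7323)) = -4.1666 → s = 14.8334

14.8334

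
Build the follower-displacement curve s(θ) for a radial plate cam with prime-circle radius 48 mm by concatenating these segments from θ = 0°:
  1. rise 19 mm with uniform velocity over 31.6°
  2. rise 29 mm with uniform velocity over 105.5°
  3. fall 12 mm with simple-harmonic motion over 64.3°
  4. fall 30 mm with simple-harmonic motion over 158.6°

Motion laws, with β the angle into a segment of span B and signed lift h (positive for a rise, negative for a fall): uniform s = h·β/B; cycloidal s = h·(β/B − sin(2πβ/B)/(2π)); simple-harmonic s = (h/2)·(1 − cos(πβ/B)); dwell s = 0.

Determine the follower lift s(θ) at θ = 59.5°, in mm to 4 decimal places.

seg 1 [0°–31.6°] uniform, h=19: full span → s += 19 → s = 19.0000
seg 2 [31.6°–137.1°] uniform, h=29: θ=59.5° here. β=27.9, B=105.5. 29·27.9/105.5 = 7.6692 → s = 26.6692

26.6692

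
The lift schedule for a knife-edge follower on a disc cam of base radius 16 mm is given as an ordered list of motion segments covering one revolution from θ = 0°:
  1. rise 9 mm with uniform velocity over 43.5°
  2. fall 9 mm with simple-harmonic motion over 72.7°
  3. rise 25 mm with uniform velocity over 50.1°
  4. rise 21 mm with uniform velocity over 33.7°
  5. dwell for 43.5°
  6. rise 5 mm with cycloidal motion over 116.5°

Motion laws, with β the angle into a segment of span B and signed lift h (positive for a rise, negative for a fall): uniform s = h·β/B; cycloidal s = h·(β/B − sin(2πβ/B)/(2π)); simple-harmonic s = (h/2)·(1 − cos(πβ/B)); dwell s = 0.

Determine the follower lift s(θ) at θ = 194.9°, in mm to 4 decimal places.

seg 1 [0°–43.5°] uniform, h=9: full span → s += 9 → s = 9.0000
seg 2 [43.5°–116.2°] simple-harmonic, h=-9: full span → s += -9 → s = 0.0000
seg 3 [116.2°–166.3°] uniform, h=25: full span → s += 25 → s = 25.0000
seg 4 [166.3°–200°] uniform, h=21: θ=194.9° here. β=28.6, B=33.7. 21·28.6/33.7 = 17.8220 → s = 42.8220

42.8220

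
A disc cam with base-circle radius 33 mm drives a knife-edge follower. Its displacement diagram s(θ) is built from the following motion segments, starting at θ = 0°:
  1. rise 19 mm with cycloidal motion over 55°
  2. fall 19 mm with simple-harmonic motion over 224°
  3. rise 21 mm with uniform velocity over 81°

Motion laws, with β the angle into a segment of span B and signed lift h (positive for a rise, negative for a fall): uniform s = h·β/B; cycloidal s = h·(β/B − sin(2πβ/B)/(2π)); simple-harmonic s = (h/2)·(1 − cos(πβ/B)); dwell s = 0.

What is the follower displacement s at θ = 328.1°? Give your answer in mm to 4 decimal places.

seg 1 [0°–55°] cycloidal, h=19: full span → s += 19 → s = 19.0000
seg 2 [55°–279°] simple-harmonic, h=-19: full span → s += -19 → s = 0.0000
seg 3 [279°–360°] uniform, h=21: θ=328.1° here. β=49.1, B=81. 21·49.1/81 = 12.7296 → s = 12.7296

12.7296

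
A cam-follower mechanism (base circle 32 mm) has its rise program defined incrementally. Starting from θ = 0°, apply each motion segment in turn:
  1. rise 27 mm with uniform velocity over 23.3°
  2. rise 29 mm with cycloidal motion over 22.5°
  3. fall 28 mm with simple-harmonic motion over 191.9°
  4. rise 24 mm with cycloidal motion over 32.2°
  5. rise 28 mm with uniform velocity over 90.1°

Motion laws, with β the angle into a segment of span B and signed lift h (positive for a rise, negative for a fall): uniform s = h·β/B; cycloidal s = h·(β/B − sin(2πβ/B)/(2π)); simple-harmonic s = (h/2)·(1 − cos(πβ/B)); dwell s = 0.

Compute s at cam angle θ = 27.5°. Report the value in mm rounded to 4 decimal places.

seg 1 [0°–23.3°] uniform, h=27: full span → s += 27 → s = 27.0000
seg 2 [23.3°–45.8°] cycloidal, h=29: θ=27.5° here. β=4.2, B=22.5. 29·(0.1867 − sin(2π·0.1867)/(2π)) = 1.1585 → s = 28.1585

28.1585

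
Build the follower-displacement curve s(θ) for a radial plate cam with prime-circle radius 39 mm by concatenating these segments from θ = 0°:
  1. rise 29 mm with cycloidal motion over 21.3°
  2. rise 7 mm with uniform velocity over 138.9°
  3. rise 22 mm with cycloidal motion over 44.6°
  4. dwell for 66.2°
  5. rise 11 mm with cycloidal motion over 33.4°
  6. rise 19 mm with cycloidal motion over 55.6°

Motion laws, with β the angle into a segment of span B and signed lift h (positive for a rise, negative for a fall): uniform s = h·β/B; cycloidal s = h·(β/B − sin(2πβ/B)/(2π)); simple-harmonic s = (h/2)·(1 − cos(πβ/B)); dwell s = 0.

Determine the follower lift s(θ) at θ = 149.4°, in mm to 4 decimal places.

seg 1 [0°–21.3°] cycloidal, h=29: full span → s += 29 → s = 29.0000
seg 2 [21.3°–160.2°] uniform, h=7: θ=149.4° here. β=128.1, B=138.9. 7·128.1/138.9 = 6.4557 → s = 35.4557

35.4557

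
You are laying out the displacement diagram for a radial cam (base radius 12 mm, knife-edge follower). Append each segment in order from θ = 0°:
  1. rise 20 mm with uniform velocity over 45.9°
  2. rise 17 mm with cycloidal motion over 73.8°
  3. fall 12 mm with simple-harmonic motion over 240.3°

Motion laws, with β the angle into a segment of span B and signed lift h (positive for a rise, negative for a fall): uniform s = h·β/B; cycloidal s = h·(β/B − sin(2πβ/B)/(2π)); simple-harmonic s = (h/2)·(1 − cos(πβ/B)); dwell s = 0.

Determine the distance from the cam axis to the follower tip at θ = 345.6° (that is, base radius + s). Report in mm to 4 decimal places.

seg 1 [0°–45.9°] uniform, h=20: full span → s += 20 → s = 20.0000
seg 2 [45.9°–119.7°] cycloidal, h=17: full span → s += 17 → s = 37.0000
seg 3 [119.7°–360°] simple-harmonic, h=-12: θ=345.6° here. β=225.9, B=240.3. -12/2·(1 − cos(π·0.9401)) = -11.8940 → s = 25.1060
radial distance = base radius + s = 12 + 25.1060 = 37.1060

37.1060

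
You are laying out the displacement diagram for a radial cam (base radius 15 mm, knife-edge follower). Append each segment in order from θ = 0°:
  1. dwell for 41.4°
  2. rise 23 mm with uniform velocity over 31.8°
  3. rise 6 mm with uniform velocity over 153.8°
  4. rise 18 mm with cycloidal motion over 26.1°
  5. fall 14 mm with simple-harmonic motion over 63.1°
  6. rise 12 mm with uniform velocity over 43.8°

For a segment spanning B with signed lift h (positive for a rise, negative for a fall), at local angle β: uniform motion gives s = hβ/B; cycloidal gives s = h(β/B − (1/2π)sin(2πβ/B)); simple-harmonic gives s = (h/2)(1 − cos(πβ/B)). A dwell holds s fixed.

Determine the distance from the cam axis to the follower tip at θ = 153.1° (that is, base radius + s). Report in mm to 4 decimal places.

seg 1 [0°–41.4°] dwell: s stays 0.0000
seg 2 [41.4°–73.2°] uniform, h=23: full span → s += 23 → s = 23.0000
seg 3 [73.2°–227°] uniform, h=6: θ=153.1° here. β=79.9, B=153.8. 6·79.9/153.8 = 3.1170 → s = 26.1170
radial distance = base radius + s = 15 + 26.1170 = 41.1170

41.1170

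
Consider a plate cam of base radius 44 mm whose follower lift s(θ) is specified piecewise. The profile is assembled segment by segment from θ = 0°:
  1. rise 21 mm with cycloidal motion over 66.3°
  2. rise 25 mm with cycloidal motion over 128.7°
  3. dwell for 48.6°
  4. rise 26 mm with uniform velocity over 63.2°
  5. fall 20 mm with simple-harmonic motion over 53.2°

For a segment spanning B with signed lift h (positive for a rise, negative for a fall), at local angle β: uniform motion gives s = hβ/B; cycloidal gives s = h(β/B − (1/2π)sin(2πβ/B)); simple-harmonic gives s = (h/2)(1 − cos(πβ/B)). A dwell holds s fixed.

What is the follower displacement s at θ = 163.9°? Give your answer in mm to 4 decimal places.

seg 1 [0°–66.3°] cycloidal, h=21: full span → s += 21 → s = 21.0000
seg 2 [66.3°–195°] cycloidal, h=25: θ=163.9° here. β=97.6, B=128.7. 25·(0.7584 − sin(2π·0.7584)/(2π)) = 22.9322 → s = 43.9322

43.9322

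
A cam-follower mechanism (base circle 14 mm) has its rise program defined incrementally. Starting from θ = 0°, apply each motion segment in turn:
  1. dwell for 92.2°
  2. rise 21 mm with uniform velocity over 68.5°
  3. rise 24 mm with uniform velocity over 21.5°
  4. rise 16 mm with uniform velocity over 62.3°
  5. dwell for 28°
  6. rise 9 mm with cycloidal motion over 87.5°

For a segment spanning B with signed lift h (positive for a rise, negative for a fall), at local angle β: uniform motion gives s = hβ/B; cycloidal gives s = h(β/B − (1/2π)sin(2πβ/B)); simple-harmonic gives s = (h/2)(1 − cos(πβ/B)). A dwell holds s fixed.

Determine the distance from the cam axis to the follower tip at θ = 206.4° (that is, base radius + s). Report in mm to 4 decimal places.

seg 1 [0°–92.2°] dwell: s stays 0.0000
seg 2 [92.2°–160.7°] uniform, h=21: full span → s += 21 → s = 21.0000
seg 3 [160.7°–182.2°] uniform, h=24: full span → s += 24 → s = 45.0000
seg 4 [182.2°–244.5°] uniform, h=16: θ=206.4° here. β=24.2, B=62.3. 16·24.2/62.3 = 6.2151 → s = 51.2151
radial distance = base radius + s = 14 + 51.2151 = 65.2151

65.2151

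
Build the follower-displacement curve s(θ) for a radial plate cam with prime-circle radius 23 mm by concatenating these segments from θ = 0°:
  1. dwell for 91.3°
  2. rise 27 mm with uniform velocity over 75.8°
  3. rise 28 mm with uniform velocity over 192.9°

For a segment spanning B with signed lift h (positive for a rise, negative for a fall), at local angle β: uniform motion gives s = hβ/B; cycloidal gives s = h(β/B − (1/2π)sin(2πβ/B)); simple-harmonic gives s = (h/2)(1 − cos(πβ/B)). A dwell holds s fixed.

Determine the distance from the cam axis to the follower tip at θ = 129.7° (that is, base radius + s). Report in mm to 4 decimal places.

seg 1 [0°–91.3°] dwell: s stays 0.0000
seg 2 [91.3°–167.1°] uniform, h=27: θ=129.7° here. β=38.4, B=75.8. 27·38.4/75.8 = 13.6781 → s = 13.6781
radial distance = base radius + s = 23 + 13.6781 = 36.6781

36.6781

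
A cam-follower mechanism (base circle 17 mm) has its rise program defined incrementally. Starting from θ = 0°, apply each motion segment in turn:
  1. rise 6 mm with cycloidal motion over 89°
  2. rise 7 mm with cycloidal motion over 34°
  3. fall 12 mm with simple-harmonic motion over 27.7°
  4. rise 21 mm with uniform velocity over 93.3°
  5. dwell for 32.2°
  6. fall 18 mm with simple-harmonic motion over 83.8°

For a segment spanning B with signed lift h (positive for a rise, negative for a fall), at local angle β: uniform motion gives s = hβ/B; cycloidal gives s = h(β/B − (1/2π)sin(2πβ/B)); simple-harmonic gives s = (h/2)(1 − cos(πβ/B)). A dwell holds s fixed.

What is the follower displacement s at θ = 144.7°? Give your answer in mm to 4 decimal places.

seg 1 [0°–89°] cycloidal, h=6: full span → s += 6 → s = 6.0000
seg 2 [89°–123°] cycloidal, h=7: full span → s += 7 → s = 13.0000
seg 3 [123°–150.7°] simple-harmonic, h=-12: θ=144.7° here. β=21.7, B=27.7. -12/2·(1 − cos(π·0.7834)) = -10.6636 → s = 2.3364

2.3364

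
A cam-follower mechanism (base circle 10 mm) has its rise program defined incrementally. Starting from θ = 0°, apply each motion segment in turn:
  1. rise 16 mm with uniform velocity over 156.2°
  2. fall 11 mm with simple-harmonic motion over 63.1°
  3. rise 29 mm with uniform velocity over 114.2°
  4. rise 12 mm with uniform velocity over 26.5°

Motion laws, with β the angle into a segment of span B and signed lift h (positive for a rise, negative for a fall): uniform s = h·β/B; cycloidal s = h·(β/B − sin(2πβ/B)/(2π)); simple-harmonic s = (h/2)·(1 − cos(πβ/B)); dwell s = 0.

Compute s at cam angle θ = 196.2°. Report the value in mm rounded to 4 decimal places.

seg 1 [0°–156.2°] uniform, h=16: full span → s += 16 → s = 16.0000
seg 2 [156.2°–219.3°] simple-harmonic, h=-11: θ=196.2° here. β=40, B=63.1. -11/2·(1 − cos(π·0.6339)) = -7.7462 → s = 8.2538

8.2538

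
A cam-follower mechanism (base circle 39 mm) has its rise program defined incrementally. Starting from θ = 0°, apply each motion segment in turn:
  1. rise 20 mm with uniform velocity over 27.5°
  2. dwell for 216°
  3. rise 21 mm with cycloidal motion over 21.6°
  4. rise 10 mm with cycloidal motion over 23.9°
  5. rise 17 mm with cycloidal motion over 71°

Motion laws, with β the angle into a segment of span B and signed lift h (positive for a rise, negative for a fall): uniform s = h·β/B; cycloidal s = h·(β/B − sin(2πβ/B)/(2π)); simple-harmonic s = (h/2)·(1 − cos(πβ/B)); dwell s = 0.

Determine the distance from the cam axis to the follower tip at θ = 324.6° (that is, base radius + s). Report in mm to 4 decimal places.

seg 1 [0°–27.5°] uniform, h=20: full span → s += 20 → s = 20.0000
seg 2 [27.5°–243.5°] dwell: s stays 20.0000
seg 3 [243.5°–265.1°] cycloidal, h=21: full span → s += 21 → s = 41.0000
seg 4 [265.1°–289°] cycloidal, h=10: full span → s += 10 → s = 51.0000
seg 5 [289°–360°] cycloidal, h=17: θ=324.6° here. β=35.6, B=71. 17·(0.5014 − sin(2π·0.5014)/(2π)) = 8.5479 → s = 59.5479
radial distance = base radius + s = 39 + 59.5479 = 98.5479

98.5479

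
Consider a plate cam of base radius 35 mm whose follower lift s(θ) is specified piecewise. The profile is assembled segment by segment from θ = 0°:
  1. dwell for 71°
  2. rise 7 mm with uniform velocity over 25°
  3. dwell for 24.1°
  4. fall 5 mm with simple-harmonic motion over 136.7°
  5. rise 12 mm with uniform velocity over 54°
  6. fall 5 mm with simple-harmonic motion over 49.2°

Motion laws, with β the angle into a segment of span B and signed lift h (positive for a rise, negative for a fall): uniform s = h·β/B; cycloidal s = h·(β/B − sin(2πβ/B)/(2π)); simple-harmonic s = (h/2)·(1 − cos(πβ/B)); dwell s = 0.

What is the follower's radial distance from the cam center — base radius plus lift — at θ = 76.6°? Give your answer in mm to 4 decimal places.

seg 1 [0°–71°] dwell: s stays 0.0000
seg 2 [71°–96°] uniform, h=7: θ=76.6° here. β=5.6, B=25. 7·5.6/25 = 1.5680 → s = 1.5680
radial distance = base radius + s = 35 + 1.5680 = 36.5680

36.5680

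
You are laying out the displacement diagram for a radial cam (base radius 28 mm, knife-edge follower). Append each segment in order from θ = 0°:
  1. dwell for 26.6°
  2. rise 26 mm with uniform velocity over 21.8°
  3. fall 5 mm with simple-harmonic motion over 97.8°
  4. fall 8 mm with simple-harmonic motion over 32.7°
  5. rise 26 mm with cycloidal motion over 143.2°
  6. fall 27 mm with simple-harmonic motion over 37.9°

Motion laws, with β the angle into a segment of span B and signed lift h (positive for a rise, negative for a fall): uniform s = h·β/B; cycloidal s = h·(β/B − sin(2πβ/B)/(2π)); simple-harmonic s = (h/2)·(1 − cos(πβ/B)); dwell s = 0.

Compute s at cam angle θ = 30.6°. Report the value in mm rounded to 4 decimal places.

seg 1 [0°–26.6°] dwell: s stays 0.0000
seg 2 [26.6°–48.4°] uniform, h=26: θ=30.6° here. β=4, B=21.8. 26·4/21.8 = 4.7706 → s = 4.7706

4.7706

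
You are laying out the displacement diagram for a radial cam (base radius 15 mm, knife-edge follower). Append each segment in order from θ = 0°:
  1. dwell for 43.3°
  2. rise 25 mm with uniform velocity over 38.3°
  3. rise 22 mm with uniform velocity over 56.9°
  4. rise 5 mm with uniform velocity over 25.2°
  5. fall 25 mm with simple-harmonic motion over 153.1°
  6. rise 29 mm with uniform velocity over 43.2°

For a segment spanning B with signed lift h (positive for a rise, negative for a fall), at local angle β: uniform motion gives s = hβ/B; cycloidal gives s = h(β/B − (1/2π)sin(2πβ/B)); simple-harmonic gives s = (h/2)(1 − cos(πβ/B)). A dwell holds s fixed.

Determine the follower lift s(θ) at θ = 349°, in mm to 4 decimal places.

seg 1 [0°–43.3°] dwell: s stays 0.0000
seg 2 [43.3°–81.6°] uniform, h=25: full span → s += 25 → s = 25.0000
seg 3 [81.6°–138.5°] uniform, h=22: full span → s += 22 → s = 47.0000
seg 4 [138.5°–163.7°] uniform, h=5: full span → s += 5 → s = 52.0000
seg 5 [163.7°–316.8°] simple-harmonic, h=-25: full span → s += -25 → s = 27.0000
seg 6 [316.8°–360°] uniform, h=29: θ=349° here. β=32.2, B=43.2. 29·32.2/43.2 = 21.6157 → s = 48.6157

48.6157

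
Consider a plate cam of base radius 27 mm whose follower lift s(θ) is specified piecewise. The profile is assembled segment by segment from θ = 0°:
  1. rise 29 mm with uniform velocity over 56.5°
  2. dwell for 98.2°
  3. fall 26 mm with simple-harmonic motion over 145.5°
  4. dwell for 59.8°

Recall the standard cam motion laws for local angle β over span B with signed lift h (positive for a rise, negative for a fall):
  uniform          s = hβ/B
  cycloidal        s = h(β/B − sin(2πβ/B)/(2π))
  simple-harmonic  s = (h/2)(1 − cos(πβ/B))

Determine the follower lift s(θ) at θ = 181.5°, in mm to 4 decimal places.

seg 1 [0°–56.5°] uniform, h=29: full span → s += 29 → s = 29.0000
seg 2 [56.5°–154.7°] dwell: s stays 29.0000
seg 3 [154.7°–300.2°] simple-harmonic, h=-26: θ=181.5° here. β=26.8, B=145.5. -26/2·(1 − cos(π·0.1842)) = -2.1164 → s = 26.8836

26.8836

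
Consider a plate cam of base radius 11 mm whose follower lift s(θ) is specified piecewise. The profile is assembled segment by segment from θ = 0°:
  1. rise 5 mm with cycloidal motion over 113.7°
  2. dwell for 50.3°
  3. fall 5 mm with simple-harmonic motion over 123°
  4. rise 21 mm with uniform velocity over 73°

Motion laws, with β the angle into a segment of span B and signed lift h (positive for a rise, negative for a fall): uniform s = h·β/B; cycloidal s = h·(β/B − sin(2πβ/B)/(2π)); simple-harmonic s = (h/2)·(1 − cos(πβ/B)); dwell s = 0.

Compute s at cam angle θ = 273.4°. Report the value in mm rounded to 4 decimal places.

seg 1 [0°–113.7°] cycloidal, h=5: full span → s += 5 → s = 5.0000
seg 2 [113.7°–164°] dwell: s stays 5.0000
seg 3 [164°–287°] simple-harmonic, h=-5: θ=273.4° here. β=109.4, B=123. -5/2·(1 − cos(π·0.8894)) = -4.8507 → s = 0.1493

0.1493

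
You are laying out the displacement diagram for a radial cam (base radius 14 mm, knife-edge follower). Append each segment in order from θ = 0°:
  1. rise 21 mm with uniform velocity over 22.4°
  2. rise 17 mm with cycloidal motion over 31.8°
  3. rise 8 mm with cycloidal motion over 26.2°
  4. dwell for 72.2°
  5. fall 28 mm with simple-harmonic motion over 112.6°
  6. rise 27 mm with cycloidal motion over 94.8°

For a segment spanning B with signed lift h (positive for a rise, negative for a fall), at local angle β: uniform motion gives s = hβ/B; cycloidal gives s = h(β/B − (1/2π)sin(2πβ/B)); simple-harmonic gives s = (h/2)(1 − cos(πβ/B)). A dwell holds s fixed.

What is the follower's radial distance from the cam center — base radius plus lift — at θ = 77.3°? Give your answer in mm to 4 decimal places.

seg 1 [0°–22.4°] uniform, h=21: full span → s += 21 → s = 21.0000
seg 2 [22.4°–54.2°] cycloidal, h=17: full span → s += 17 → s = 38.0000
seg 3 [54.2°–80.4°] cycloidal, h=8: θ=77.3° here. β=23.1, B=26.2. 8·(0.8817 − sin(2π·0.8817)/(2π)) = 7.9152 → s = 45.9152
radial distance = base radius + s = 14 + 45.9152 = 59.9152

59.9152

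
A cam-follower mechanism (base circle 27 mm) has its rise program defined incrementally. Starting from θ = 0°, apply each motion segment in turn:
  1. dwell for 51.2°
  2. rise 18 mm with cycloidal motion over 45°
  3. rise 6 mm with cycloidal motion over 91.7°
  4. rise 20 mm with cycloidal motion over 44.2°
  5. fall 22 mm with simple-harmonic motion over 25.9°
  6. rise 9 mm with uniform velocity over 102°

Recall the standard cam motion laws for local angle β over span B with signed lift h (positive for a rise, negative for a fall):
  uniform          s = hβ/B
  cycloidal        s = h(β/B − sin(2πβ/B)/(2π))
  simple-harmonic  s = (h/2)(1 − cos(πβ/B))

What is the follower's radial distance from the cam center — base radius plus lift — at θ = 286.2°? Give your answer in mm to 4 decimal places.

seg 1 [0°–51.2°] dwell: s stays 0.0000
seg 2 [51.2°–96.2°] cycloidal, h=18: full span → s += 18 → s = 18.0000
seg 3 [96.2°–187.9°] cycloidal, h=6: full span → s += 6 → s = 24.0000
seg 4 [187.9°–232.1°] cycloidal, h=20: full span → s += 20 → s = 44.0000
seg 5 [232.1°–258°] simple-harmonic, h=-22: full span → s += -22 → s = 22.0000
seg 6 [258°–360°] uniform, h=9: θ=286.2° here. β=28.2, B=102. 9·28.2/102 = 2.4882 → s = 24.4882
radial distance = base radius + s = 27 + 24.4882 = 51.4882

51.4882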